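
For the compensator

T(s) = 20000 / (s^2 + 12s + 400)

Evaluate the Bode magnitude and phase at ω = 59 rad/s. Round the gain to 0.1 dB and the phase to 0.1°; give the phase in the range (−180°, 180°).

16.0 dB, -167.1°

At s = jω = j59:
quadratic: (j59)² + 12·j59 + 400 = -3081 + j708 → |·| ≈ 3161.3, ∠ ≈ 167.06°
|T| = 20000 / 3161.3 ≈ 6.3265
Gain = 20 log₁₀(6.3265) ≈ 16.02 dB
∠T = 0.00° − 167.06° = -167.06°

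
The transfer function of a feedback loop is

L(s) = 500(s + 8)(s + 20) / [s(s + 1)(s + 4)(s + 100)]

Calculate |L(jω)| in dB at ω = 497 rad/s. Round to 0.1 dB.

-54.0 dB

At s = jω = j497:
zero (s+8): 8 + j497 → |·| = √(8²+497²) = √247073 ≈ 497.06, ∠ = arctan(497/8) ≈ 89.08°
zero (s+20): 20 + j497 → |·| = √(20²+497²) = √247409 ≈ 497.4, ∠ = arctan(497/20) ≈ 87.70°
pole (s+1): 1 + j497 → |·| = √(1²+497²) = √247010 ≈ 497, ∠ = arctan(497/1) ≈ 89.88°
pole (s+4): 4 + j497 → |·| = √(4²+497²) = √247025 ≈ 497.02, ∠ = arctan(497/4) ≈ 89.54°
pole (s+100): 100 + j497 → |·| = √(100²+497²) = √257009 ≈ 506.96, ∠ = arctan(497/100) ≈ 78.62°
pole at origin: |s| = 497, ∠ = 90.00° (in denominator)
|L| = 500 · 2.4724e+05 / 6.2239e+10 ≈ 0.0019862
Gain = 20 log₁₀(0.0019862) ≈ -54.04 dB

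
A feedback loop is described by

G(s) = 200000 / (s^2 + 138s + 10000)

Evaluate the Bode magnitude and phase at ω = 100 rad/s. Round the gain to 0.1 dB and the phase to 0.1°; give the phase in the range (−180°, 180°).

23.2 dB, -90.0°

At s = jω = j100:
quadratic: (j100)² + 138·j100 + 10000 = 0 + j13800 → |·| ≈ 13800, ∠ ≈ 90.00°
|G| = 200000 / 13800 ≈ 14.493
Gain = 20 log₁₀(14.493) ≈ 23.22 dB
∠G = 0.00° − 90.00° = -90.00°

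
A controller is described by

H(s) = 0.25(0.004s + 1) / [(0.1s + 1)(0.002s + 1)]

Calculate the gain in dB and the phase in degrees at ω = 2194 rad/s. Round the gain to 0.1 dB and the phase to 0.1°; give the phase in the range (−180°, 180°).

-53.0 dB, -83.4°

At ω = 2194 rad/s:
zero (1 + j2194·0.004) = 1 + j8.776 → |·| ≈ 8.8328, ∠ ≈ 83.50°
pole (1 + j2194·0.1) = 1 + j219.4 → |·| ≈ 219.4, ∠ ≈ 89.74°
pole (1 + j2194·0.002) = 1 + j4.388 → |·| ≈ 4.5005, ∠ ≈ 77.16°
|H| = 0.25 · 8.8328 / (219.4 · 4.5005) ≈ 0.0022364
Gain = 20 log₁₀(0.0022364) ≈ -53.01 dB
∠H = (83.50°) − (89.74° + 77.16°) = -83.40°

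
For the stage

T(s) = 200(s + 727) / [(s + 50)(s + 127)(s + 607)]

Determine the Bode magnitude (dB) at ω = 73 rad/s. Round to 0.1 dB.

-34.7 dB

At s = jω = j73:
zero (s+727): 727 + j73 → |·| = √(727²+73²) = √533858 ≈ 730.66, ∠ = arctan(73/727) ≈ 5.73°
pole (s+50): 50 + j73 → |·| = √(50²+73²) = √7829 ≈ 88.482, ∠ = arctan(73/50) ≈ 55.59°
pole (s+127): 127 + j73 → |·| = √(127²+73²) = √21458 ≈ 146.49, ∠ = arctan(73/127) ≈ 29.89°
pole (s+607): 607 + j73 → |·| = √(607²+73²) = √373778 ≈ 611.37, ∠ = arctan(73/607) ≈ 6.86°
|T| = 200 · 730.66 / 7.9244e+06 ≈ 0.018441
Gain = 20 log₁₀(0.018441) ≈ -34.68 dB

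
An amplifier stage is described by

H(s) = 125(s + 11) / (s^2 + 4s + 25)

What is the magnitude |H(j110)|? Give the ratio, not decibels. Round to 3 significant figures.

At s = jω = j110:
zero (s+11): 11 + j110 → |·| = √(11²+110²) = √12221 ≈ 110.55, ∠ = arctan(110/11) ≈ 84.29°
quadratic: (j110)² + 4·j110 + 25 = -12075 + j440 → |·| ≈ 12083, ∠ ≈ 177.91°
|H| = 125 · 110.55 / 12083 ≈ 1.1437

1.14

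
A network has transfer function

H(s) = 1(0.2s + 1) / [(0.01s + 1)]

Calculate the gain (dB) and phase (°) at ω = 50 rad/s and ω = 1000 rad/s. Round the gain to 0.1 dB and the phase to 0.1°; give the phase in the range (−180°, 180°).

ω = 50: 19.1 dB, 57.7°; ω = 1000: 26.0 dB, 5.4°

At ω = 50 rad/s:
zero (1 + j50·0.2) = 1 + j10 → |·| ≈ 10.05, ∠ ≈ 84.29°
pole (1 + j50·0.01) = 1 + j0.5 → |·| ≈ 1.118, ∠ ≈ 26.57°
|H| = 1 · 10.05 / (1.118) ≈ 8.9893
Gain = 20 log₁₀(8.9893) ≈ 19.07 dB
∠H = (84.29°) − (26.57°) = 57.72°

At ω = 1000 rad/s:
zero (1 + j1000·0.2) = 1 + j200 → |·| ≈ 200, ∠ ≈ 89.71°
pole (1 + j1000·0.01) = 1 + j10 → |·| ≈ 10.05, ∠ ≈ 84.29°
|H| = 1 · 200 / (10.05) ≈ 19.9
Gain = 20 log₁₀(19.9) ≈ 25.98 dB
∠H = (89.71°) − (84.29°) = 5.42°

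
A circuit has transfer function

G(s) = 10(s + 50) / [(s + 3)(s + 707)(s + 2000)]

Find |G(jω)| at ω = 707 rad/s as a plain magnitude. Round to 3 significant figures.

4.73e-06

At s = jω = j707:
zero (s+50): 50 + j707 → |·| = √(50²+707²) = √502349 ≈ 708.77, ∠ = arctan(707/50) ≈ 85.95°
pole (s+3): 3 + j707 → |·| = √(3²+707²) = √499858 ≈ 707.01, ∠ = arctan(707/3) ≈ 89.76°
pole (s+707): 707 + j707 → |·| = √(707²+707²) = √999698 ≈ 999.85, ∠ = arctan(707/707) ≈ 45.00°
pole (s+2000): 2000 + j707 → |·| = √(2000²+707²) = √4499849 ≈ 2121.3, ∠ = arctan(707/2000) ≈ 19.47°
|G| = 10 · 708.77 / 1.4996e+09 ≈ 4.7264e-06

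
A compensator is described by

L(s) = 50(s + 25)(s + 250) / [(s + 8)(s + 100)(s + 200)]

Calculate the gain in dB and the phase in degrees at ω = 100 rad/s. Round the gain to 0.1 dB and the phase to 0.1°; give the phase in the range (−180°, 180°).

At s = jω = j100:
zero (s+25): 25 + j100 → |·| = √(25²+100²) = √10625 ≈ 103.08, ∠ = arctan(100/25) ≈ 75.96°
zero (s+250): 250 + j100 → |·| = √(250²+100²) = √72500 ≈ 269.26, ∠ = arctan(100/250) ≈ 21.80°
pole (s+8): 8 + j100 → |·| = √(8²+100²) = √10064 ≈ 100.32, ∠ = arctan(100/8) ≈ 85.43°
pole (s+100): 100 + j100 → |·| = √(100²+100²) = √20000 ≈ 141.42, ∠ = arctan(100/100) ≈ 45.00°
pole (s+200): 200 + j100 → |·| = √(200²+100²) = √50000 ≈ 223.61, ∠ = arctan(100/200) ≈ 26.57°
|L| = 50 · 27755 / 3.1724e+06 ≈ 0.43744
Gain = 20 log₁₀(0.43744) ≈ -7.18 dB
∠L = 97.76° − 157.00° = -59.24°

-7.2 dB, -59.2°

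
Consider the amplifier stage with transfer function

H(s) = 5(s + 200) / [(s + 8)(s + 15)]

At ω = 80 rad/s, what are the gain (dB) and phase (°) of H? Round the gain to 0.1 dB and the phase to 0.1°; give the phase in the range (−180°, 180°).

At s = jω = j80:
zero (s+200): 200 + j80 → |·| = √(200²+80²) = √46400 ≈ 215.41, ∠ = arctan(80/200) ≈ 21.80°
pole (s+8): 8 + j80 → |·| = √(8²+80²) = √6464 ≈ 80.399, ∠ = arctan(80/8) ≈ 84.29°
pole (s+15): 15 + j80 → |·| = √(15²+80²) = √6625 ≈ 81.394, ∠ = arctan(80/15) ≈ 79.38°
|H| = 5 · 215.41 / 6544 ≈ 0.16459
Gain = 20 log₁₀(0.16459) ≈ -15.67 dB
∠H = 21.80° − 163.67° = -141.87°

-15.7 dB, -141.9°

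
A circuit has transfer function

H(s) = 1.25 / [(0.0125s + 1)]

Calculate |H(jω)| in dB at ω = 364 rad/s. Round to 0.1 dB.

-11.4 dB

At ω = 364 rad/s:
pole (1 + j364·0.0125) = 1 + j4.55 → |·| ≈ 4.6586, ∠ ≈ 77.60°
|H| = 1.25 · 1 / (4.6586) ≈ 0.26832
Gain = 20 log₁₀(0.26832) ≈ -11.43 dB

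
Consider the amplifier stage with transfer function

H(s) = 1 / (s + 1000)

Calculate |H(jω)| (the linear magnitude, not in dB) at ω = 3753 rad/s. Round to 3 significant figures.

0.000257

At s = jω = j3753:
pole (s+1000): 1000 + j3753 → |·| = √(1000²+3753²) = √15085009 ≈ 3883.9, ∠ = arctan(3753/1000) ≈ 75.08°
|H| = 1 / 3883.9 ≈ 0.00025747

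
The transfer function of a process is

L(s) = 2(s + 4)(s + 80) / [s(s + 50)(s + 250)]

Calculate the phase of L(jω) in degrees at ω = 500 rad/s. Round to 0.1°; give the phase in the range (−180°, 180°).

-67.3°

At s = jω = j500:
zero (s+4): 4 + j500 → |·| = √(4²+500²) = √250016 ≈ 500.02, ∠ = arctan(500/4) ≈ 89.54°
zero (s+80): 80 + j500 → |·| = √(80²+500²) = √256400 ≈ 506.36, ∠ = arctan(500/80) ≈ 80.91°
pole (s+50): 50 + j500 → |·| = √(50²+500²) = √252500 ≈ 502.49, ∠ = arctan(500/50) ≈ 84.29°
pole (s+250): 250 + j500 → |·| = √(250²+500²) = √312500 ≈ 559.02, ∠ = arctan(500/250) ≈ 63.43°
pole at origin: |s| = 500, ∠ = 90.00° (in denominator)
∠L = 170.45° − 237.72° = -67.27°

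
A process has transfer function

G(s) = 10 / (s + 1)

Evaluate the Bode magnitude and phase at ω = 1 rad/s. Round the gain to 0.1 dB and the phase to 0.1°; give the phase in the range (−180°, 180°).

17.0 dB, -45.0°

At s = jω = j1:
pole (s+1): 1 + j1 → |·| = √(1²+1²) = √2 ≈ 1.4142, ∠ = arctan(1/1) ≈ 45.00°
|G| = 10 / 1.4142 ≈ 7.0711
Gain = 20 log₁₀(7.0711) ≈ 16.99 dB
∠G = 0.00° − 45.00° = -45.00°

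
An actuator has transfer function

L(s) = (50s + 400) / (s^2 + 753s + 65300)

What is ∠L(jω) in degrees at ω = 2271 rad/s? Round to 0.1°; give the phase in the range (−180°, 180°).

Substitute s = j2271:
Numerator: 50(j2271) + 400 = 400 + j113550
Denominator: (j2271)^2 + 753(j2271) + 65300 = -5092141 + j1710063
|N| = √(400² + 113550²) ≈ 1.1355e+05, ∠N ≈ 89.80°
|D| = √(5092141² + 1710063²) ≈ 5.3716e+06, ∠D ≈ 161.44°
∠L = 89.80° − 161.44° = -71.64°

-71.6°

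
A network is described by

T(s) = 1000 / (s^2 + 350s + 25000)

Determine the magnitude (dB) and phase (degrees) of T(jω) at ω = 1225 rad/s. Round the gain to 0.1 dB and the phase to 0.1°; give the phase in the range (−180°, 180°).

Substitute s = j1225:
Numerator: 1000 = 1000 + j0
Denominator: (j1225)^2 + 350(j1225) + 25000 = -1475625 + j428750
|N| = √(1000² + 0²) ≈ 1000, ∠N ≈ 0.00°
|D| = √(1475625² + 428750²) ≈ 1.5367e+06, ∠D ≈ 163.80°
|T| = 1000 / 1.5367e+06 ≈ 0.00065075
Gain = 20 log₁₀(0.00065075) ≈ -63.73 dB
∠T = 0.00° − 163.80° = -163.80°

-63.7 dB, -163.8°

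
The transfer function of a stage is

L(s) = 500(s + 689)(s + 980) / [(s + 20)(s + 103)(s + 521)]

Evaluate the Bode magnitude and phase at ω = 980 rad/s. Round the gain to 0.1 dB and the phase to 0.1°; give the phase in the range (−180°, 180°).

At s = jω = j980:
zero (s+689): 689 + j980 → |·| = √(689²+980²) = √1435121 ≈ 1198, ∠ = arctan(980/689) ≈ 54.89°
zero (s+980): 980 + j980 → |·| = √(980²+980²) = √1920800 ≈ 1385.9, ∠ = arctan(980/980) ≈ 45.00°
pole (s+20): 20 + j980 → |·| = √(20²+980²) = √960800 ≈ 980.2, ∠ = arctan(980/20) ≈ 88.83°
pole (s+103): 103 + j980 → |·| = √(103²+980²) = √971009 ≈ 985.4, ∠ = arctan(980/103) ≈ 84.00°
pole (s+521): 521 + j980 → |·| = √(521²+980²) = √1231841 ≈ 1109.9, ∠ = arctan(980/521) ≈ 62.00°
|L| = 500 · 1.6603e+06 / 1.072e+09 ≈ 0.77439
Gain = 20 log₁₀(0.77439) ≈ -2.22 dB
∠L = 99.89° − 234.83° = -134.94°

-2.2 dB, -134.9°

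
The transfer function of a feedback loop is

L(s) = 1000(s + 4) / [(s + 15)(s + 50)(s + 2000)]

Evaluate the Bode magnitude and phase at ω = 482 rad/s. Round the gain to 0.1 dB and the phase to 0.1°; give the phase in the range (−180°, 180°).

-60.0 dB, -96.3°

At s = jω = j482:
zero (s+4): 4 + j482 → |·| = √(4²+482²) = √232340 ≈ 482.02, ∠ = arctan(482/4) ≈ 89.52°
pole (s+15): 15 + j482 → |·| = √(15²+482²) = √232549 ≈ 482.23, ∠ = arctan(482/15) ≈ 88.22°
pole (s+50): 50 + j482 → |·| = √(50²+482²) = √234824 ≈ 484.59, ∠ = arctan(482/50) ≈ 84.08°
pole (s+2000): 2000 + j482 → |·| = √(2000²+482²) = √4232324 ≈ 2057.3, ∠ = arctan(482/2000) ≈ 13.55°
|L| = 1000 · 482.02 / 4.8076e+08 ≈ 0.0010026
Gain = 20 log₁₀(0.0010026) ≈ -59.98 dB
∠L = 89.52° − 185.85° = -96.33°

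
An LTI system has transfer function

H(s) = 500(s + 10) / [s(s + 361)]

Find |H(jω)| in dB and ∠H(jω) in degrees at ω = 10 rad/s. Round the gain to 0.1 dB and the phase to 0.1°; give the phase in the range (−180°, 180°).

At s = jω = j10:
zero (s+10): 10 + j10 → |·| = √(10²+10²) = √200 ≈ 14.142, ∠ = arctan(10/10) ≈ 45.00°
pole (s+361): 361 + j10 → |·| = √(361²+10²) = √130421 ≈ 361.14, ∠ = arctan(10/361) ≈ 1.59°
pole at origin: |s| = 10, ∠ = 90.00° (in denominator)
|H| = 500 · 14.142 / 3611.4 ≈ 1.958
Gain = 20 log₁₀(1.958) ≈ 5.84 dB
∠H = 45.00° − 91.59° = -46.59°

5.8 dB, -46.6°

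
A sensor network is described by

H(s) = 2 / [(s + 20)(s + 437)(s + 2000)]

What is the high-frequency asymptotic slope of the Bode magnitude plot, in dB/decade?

-60 dB/decade

Each pole contributes −20 dB/decade at high frequency; each zero contributes +20 dB/decade.
Net: 0 zero(s) − 3 pole(s) → -60 dB/decade.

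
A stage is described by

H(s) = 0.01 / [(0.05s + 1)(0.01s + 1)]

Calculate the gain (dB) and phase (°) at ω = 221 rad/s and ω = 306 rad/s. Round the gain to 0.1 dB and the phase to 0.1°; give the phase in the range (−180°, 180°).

At ω = 221 rad/s:
pole (1 + j221·0.05) = 1 + j11.05 → |·| ≈ 11.095, ∠ ≈ 84.83°
pole (1 + j221·0.01) = 1 + j2.21 → |·| ≈ 2.4257, ∠ ≈ 65.65°
|H| = 0.01 · 1 / (11.095 · 2.4257) ≈ 0.00037157
Gain = 20 log₁₀(0.00037157) ≈ -68.60 dB
∠H = (0°) − (84.83° + 65.65°) = -150.48°

At ω = 306 rad/s:
pole (1 + j306·0.05) = 1 + j15.3 → |·| ≈ 15.333, ∠ ≈ 86.26°
pole (1 + j306·0.01) = 1 + j3.06 → |·| ≈ 3.2193, ∠ ≈ 71.90°
|H| = 0.01 · 1 / (15.333 · 3.2193) ≈ 0.00020259
Gain = 20 log₁₀(0.00020259) ≈ -73.87 dB
∠H = (0°) − (86.26° + 71.90°) = -158.16°

ω = 221: -68.6 dB, -150.5°; ω = 306: -73.9 dB, -158.2°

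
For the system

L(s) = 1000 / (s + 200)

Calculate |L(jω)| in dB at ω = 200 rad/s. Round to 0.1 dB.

At s = jω = j200:
pole (s+200): 200 + j200 → |·| = √(200²+200²) = √80000 ≈ 282.84, ∠ = arctan(200/200) ≈ 45.00°
|L| = 1000 / 282.84 ≈ 3.5356
Gain = 20 log₁₀(3.5356) ≈ 10.97 dB

11.0 dB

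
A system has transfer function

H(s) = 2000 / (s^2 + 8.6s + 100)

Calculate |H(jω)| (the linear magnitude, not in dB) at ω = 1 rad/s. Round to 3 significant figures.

At s = jω = j1:
quadratic: (j1)² + 8.6·j1 + 100 = 99 + j8.6 → |·| ≈ 99.373, ∠ ≈ 4.96°
|H| = 2000 / 99.373 ≈ 20.126

20.1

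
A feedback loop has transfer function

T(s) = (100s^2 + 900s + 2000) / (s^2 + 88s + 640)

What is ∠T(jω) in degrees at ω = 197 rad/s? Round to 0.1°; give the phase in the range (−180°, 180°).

21.8°

Substitute s = j197:
Numerator: 100(j197)^2 + 900(j197) + 2000 = -3878900 + j177300
Denominator: (j197)^2 + 88(j197) + 640 = -38169 + j17336
|N| = √(3878900² + 177300²) ≈ 3.8829e+06, ∠N ≈ 177.38°
|D| = √(38169² + 17336²) ≈ 41921, ∠D ≈ 155.57°
∠T = 177.38° − 155.57° = 21.81°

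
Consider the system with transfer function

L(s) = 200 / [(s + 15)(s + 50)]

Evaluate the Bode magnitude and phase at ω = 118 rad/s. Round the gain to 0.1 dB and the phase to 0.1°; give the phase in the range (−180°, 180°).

-37.6 dB, -149.8°

At s = jω = j118:
pole (s+15): 15 + j118 → |·| = √(15²+118²) = √14149 ≈ 118.95, ∠ = arctan(118/15) ≈ 82.76°
pole (s+50): 50 + j118 → |·| = √(50²+118²) = √16424 ≈ 128.16, ∠ = arctan(118/50) ≈ 67.04°
|L| = 200 / 15245 ≈ 0.013119
Gain = 20 log₁₀(0.013119) ≈ -37.64 dB
∠L = 0.00° − 149.80° = -149.80°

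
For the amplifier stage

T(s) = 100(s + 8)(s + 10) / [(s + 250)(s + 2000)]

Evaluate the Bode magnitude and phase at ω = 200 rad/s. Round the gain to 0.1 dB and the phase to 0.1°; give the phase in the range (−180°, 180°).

At s = jω = j200:
zero (s+8): 8 + j200 → |·| = √(8²+200²) = √40064 ≈ 200.16, ∠ = arctan(200/8) ≈ 87.71°
zero (s+10): 10 + j200 → |·| = √(10²+200²) = √40100 ≈ 200.25, ∠ = arctan(200/10) ≈ 87.14°
pole (s+250): 250 + j200 → |·| = √(250²+200²) = √102500 ≈ 320.16, ∠ = arctan(200/250) ≈ 38.66°
pole (s+2000): 2000 + j200 → |·| = √(2000²+200²) = √4040000 ≈ 2010, ∠ = arctan(200/2000) ≈ 5.71°
|T| = 100 · 40082 / 6.4352e+05 ≈ 6.2286
Gain = 20 log₁₀(6.2286) ≈ 15.89 dB
∠T = 174.85° − 44.37° = 130.48°

15.9 dB, 130.5°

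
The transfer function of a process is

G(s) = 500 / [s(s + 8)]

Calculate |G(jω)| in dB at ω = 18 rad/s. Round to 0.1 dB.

3.0 dB

At s = jω = j18:
pole (s+8): 8 + j18 → |·| = √(8²+18²) = √388 ≈ 19.698, ∠ = arctan(18/8) ≈ 66.04°
pole at origin: |s| = 18, ∠ = 90.00° (in denominator)
|G| = 500 / 354.56 ≈ 1.4102
Gain = 20 log₁₀(1.4102) ≈ 2.99 dB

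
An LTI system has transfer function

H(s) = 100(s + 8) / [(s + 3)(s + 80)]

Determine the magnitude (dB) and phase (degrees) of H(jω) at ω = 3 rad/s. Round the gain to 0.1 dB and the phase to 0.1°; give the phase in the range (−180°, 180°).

8.0 dB, -26.6°

At s = jω = j3:
zero (s+8): 8 + j3 → |·| = √(8²+3²) = √73 ≈ 8.544, ∠ = arctan(3/8) ≈ 20.56°
pole (s+3): 3 + j3 → |·| = √(3²+3²) = √18 ≈ 4.2426, ∠ = arctan(3/3) ≈ 45.00°
pole (s+80): 80 + j3 → |·| = √(80²+3²) = √6409 ≈ 80.056, ∠ = arctan(3/80) ≈ 2.15°
|H| = 100 · 8.544 / 339.65 ≈ 2.5155
Gain = 20 log₁₀(2.5155) ≈ 8.01 dB
∠H = 20.56° − 47.15° = -26.59°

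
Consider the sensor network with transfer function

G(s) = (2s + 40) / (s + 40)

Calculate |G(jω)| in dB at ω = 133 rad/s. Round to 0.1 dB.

5.7 dB

Substitute s = j133:
Numerator: 2(j133) + 40 = 40 + j266
Denominator: (j133) + 40 = 40 + j133
|N| = √(40² + 266²) ≈ 268.99, ∠N ≈ 81.45°
|D| = √(40² + 133²) ≈ 138.88, ∠D ≈ 73.26°
|G| = 268.99 / 138.88 ≈ 1.9369
Gain = 20 log₁₀(1.9369) ≈ 5.74 dB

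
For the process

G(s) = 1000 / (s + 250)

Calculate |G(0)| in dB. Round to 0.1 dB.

G(0) = 1000 / 250 = 4
20 log₁₀(4) ≈ 12.04 dB

12.0 dB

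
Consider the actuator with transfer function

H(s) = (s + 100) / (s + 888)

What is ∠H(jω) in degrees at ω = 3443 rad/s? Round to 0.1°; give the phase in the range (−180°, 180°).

12.8°

Substitute s = j3443:
Numerator: (j3443) + 100 = 100 + j3443
Denominator: (j3443) + 888 = 888 + j3443
|N| = √(100² + 3443²) ≈ 3444.5, ∠N ≈ 88.34°
|D| = √(888² + 3443²) ≈ 3555.7, ∠D ≈ 75.54°
∠H = 88.34° − 75.54° = 12.80°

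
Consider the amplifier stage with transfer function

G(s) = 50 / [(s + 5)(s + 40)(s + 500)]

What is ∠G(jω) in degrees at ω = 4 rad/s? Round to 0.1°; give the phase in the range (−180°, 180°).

-44.8°

At s = jω = j4:
pole (s+5): 5 + j4 → |·| = √(5²+4²) = √41 ≈ 6.4031, ∠ = arctan(4/5) ≈ 38.66°
pole (s+40): 40 + j4 → |·| = √(40²+4²) = √1616 ≈ 40.2, ∠ = arctan(4/40) ≈ 5.71°
pole (s+500): 500 + j4 → |·| = √(500²+4²) = √250016 ≈ 500.02, ∠ = arctan(4/500) ≈ 0.46°
∠G = 0.00° − 44.83° = -44.83°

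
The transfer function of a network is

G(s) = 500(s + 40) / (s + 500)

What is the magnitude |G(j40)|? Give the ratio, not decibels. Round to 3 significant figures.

At s = jω = j40:
zero (s+40): 40 + j40 → |·| = √(40²+40²) = √3200 ≈ 56.569, ∠ = arctan(40/40) ≈ 45.00°
pole (s+500): 500 + j40 → |·| = √(500²+40²) = √251600 ≈ 501.6, ∠ = arctan(40/500) ≈ 4.57°
|G| = 500 · 56.569 / 501.6 ≈ 56.389

56.4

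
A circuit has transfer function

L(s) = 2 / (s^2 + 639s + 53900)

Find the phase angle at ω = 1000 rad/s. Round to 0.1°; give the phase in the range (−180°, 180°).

Substitute s = j1000:
Numerator: 2 = 2 + j0
Denominator: (j1000)^2 + 639(j1000) + 53900 = -946100 + j639000
|N| = √(2² + 0²) ≈ 2, ∠N ≈ 0.00°
|D| = √(946100² + 639000²) ≈ 1.1417e+06, ∠D ≈ 145.96°
∠L = 0.00° − 145.96° = -145.96°

-146.0°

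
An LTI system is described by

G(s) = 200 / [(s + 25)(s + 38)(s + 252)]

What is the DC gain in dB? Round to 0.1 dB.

G(0) = 200 / (25·38·252) ≈ 0.00083542
20 log₁₀(0.00083542) ≈ -61.56 dB

-61.6 dB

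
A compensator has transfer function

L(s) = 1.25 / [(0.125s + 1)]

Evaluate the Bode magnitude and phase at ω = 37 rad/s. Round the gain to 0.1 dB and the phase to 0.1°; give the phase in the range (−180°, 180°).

At ω = 37 rad/s:
pole (1 + j37·0.125) = 1 + j4.625 → |·| ≈ 4.7319, ∠ ≈ 77.80°
|L| = 1.25 · 1 / (4.7319) ≈ 0.26416
Gain = 20 log₁₀(0.26416) ≈ -11.56 dB
∠L = (0°) − (77.80°) = -77.80°

-11.6 dB, -77.8°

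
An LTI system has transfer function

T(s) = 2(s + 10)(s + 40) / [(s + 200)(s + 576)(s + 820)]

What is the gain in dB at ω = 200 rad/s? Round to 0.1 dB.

-65.0 dB

At s = jω = j200:
zero (s+10): 10 + j200 → |·| = √(10²+200²) = √40100 ≈ 200.25, ∠ = arctan(200/10) ≈ 87.14°
zero (s+40): 40 + j200 → |·| = √(40²+200²) = √41600 ≈ 203.96, ∠ = arctan(200/40) ≈ 78.69°
pole (s+200): 200 + j200 → |·| = √(200²+200²) = √80000 ≈ 282.84, ∠ = arctan(200/200) ≈ 45.00°
pole (s+576): 576 + j200 → |·| = √(576²+200²) = √371776 ≈ 609.73, ∠ = arctan(200/576) ≈ 19.15°
pole (s+820): 820 + j200 → |·| = √(820²+200²) = √712400 ≈ 844.04, ∠ = arctan(200/820) ≈ 13.71°
|T| = 2 · 40843 / 1.4556e+08 ≈ 0.00056118
Gain = 20 log₁₀(0.00056118) ≈ -65.02 dB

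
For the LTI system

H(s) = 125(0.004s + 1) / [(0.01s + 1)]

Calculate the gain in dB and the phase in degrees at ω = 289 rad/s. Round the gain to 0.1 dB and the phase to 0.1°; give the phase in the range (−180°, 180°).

At ω = 289 rad/s:
zero (1 + j289·0.004) = 1 + j1.156 → |·| ≈ 1.5285, ∠ ≈ 49.14°
pole (1 + j289·0.01) = 1 + j2.89 → |·| ≈ 3.0581, ∠ ≈ 70.91°
|H| = 125 · 1.5285 / (3.0581) ≈ 62.478
Gain = 20 log₁₀(62.478) ≈ 35.91 dB
∠H = (49.14°) − (70.91°) = -21.77°

35.9 dB, -21.8°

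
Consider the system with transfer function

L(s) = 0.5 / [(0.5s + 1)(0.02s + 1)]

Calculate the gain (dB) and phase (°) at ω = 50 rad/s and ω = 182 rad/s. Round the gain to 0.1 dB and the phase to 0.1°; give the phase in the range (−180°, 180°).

ω = 50: -37.0 dB, -132.7°; ω = 182: -56.7 dB, -164.0°

At ω = 50 rad/s:
pole (1 + j50·0.5) = 1 + j25 → |·| ≈ 25.02, ∠ ≈ 87.71°
pole (1 + j50·0.02) = 1 + j1 → |·| ≈ 1.4142, ∠ ≈ 45.00°
|L| = 0.5 · 1 / (25.02 · 1.4142) ≈ 0.014131
Gain = 20 log₁₀(0.014131) ≈ -37.00 dB
∠L = (0°) − (87.71° + 45.00°) = -132.71°

At ω = 182 rad/s:
pole (1 + j182·0.5) = 1 + j91 → |·| ≈ 91.005, ∠ ≈ 89.37°
pole (1 + j182·0.02) = 1 + j3.64 → |·| ≈ 3.7749, ∠ ≈ 74.64°
|L| = 0.5 · 1 / (91.005 · 3.7749) ≈ 0.0014555
Gain = 20 log₁₀(0.0014555) ≈ -56.74 dB
∠L = (0°) − (89.37° + 74.64°) = -164.01°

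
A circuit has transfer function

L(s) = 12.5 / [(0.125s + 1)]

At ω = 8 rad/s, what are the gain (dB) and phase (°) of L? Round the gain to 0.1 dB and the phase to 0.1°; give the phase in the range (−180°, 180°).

At ω = 8 rad/s:
pole (1 + j8·0.125) = 1 + j1 → |·| ≈ 1.4142, ∠ ≈ 45.00°
|L| = 12.5 · 1 / (1.4142) ≈ 8.8389
Gain = 20 log₁₀(8.8389) ≈ 18.93 dB
∠L = (0°) − (45.00°) = -45.00°

18.9 dB, -45.0°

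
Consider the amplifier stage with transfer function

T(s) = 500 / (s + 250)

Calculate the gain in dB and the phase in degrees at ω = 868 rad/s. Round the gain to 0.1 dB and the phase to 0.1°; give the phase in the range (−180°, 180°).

-5.1 dB, -73.9°

At s = jω = j868:
pole (s+250): 250 + j868 → |·| = √(250²+868²) = √815924 ≈ 903.29, ∠ = arctan(868/250) ≈ 73.93°
|T| = 500 / 903.29 ≈ 0.55353
Gain = 20 log₁₀(0.55353) ≈ -5.14 dB
∠T = 0.00° − 73.93° = -73.93°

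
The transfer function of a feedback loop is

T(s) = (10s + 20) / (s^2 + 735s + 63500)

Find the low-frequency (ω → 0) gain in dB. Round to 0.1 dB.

T(0) = 20 / 63500 ≈ 0.00031496
20 log₁₀(0.00031496) ≈ -70.03 dB

-70.0 dB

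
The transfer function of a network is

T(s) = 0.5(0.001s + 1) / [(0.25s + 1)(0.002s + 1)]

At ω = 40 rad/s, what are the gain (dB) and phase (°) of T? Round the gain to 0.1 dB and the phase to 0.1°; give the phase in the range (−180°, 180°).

-26.1 dB, -86.6°

At ω = 40 rad/s:
zero (1 + j40·0.001) = 1 + j0.04 → |·| ≈ 1.0008, ∠ ≈ 2.29°
pole (1 + j40·0.25) = 1 + j10 → |·| ≈ 10.05, ∠ ≈ 84.29°
pole (1 + j40·0.002) = 1 + j0.08 → |·| ≈ 1.0032, ∠ ≈ 4.57°
|T| = 0.5 · 1.0008 / (10.05 · 1.0032) ≈ 0.049632
Gain = 20 log₁₀(0.049632) ≈ -26.08 dB
∠T = (2.29°) − (84.29° + 4.57°) = -86.57°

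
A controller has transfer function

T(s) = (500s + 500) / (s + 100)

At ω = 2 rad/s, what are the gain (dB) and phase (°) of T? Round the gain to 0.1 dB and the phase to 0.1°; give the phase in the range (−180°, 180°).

21.0 dB, 62.3°

Substitute s = j2:
Numerator: 500(j2) + 500 = 500 + j1000
Denominator: (j2) + 100 = 100 + j2
|N| = √(500² + 1000²) ≈ 1118, ∠N ≈ 63.43°
|D| = √(100² + 2²) ≈ 100.02, ∠D ≈ 1.15°
|T| = 1118 / 100.02 ≈ 11.178
Gain = 20 log₁₀(11.178) ≈ 20.97 dB
∠T = 63.43° − 1.15° = 62.28°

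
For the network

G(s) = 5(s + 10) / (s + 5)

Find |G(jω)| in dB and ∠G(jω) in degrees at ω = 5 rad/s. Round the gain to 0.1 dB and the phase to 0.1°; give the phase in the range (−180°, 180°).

18.0 dB, -18.4°

At s = jω = j5:
zero (s+10): 10 + j5 → |·| = √(10²+5²) = √125 ≈ 11.18, ∠ = arctan(5/10) ≈ 26.57°
pole (s+5): 5 + j5 → |·| = √(5²+5²) = √50 ≈ 7.0711, ∠ = arctan(5/5) ≈ 45.00°
|G| = 5 · 11.18 / 7.0711 ≈ 7.9054
Gain = 20 log₁₀(7.9054) ≈ 17.96 dB
∠G = 26.57° − 45.00° = -18.43°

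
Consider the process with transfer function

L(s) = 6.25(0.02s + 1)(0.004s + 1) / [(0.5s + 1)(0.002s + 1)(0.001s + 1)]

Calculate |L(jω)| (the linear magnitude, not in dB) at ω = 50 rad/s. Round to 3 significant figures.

0.358

At ω = 50 rad/s:
zero (1 + j50·0.02) = 1 + j1 → |·| ≈ 1.4142, ∠ ≈ 45.00°
zero (1 + j50·0.004) = 1 + j0.2 → |·| ≈ 1.0198, ∠ ≈ 11.31°
pole (1 + j50·0.5) = 1 + j25 → |·| ≈ 25.02, ∠ ≈ 87.71°
pole (1 + j50·0.002) = 1 + j0.1 → |·| ≈ 1.005, ∠ ≈ 5.71°
pole (1 + j50·0.001) = 1 + j0.05 → |·| ≈ 1.0012, ∠ ≈ 2.86°
|L| = 6.25 · 1.4142 · 1.0198 / (25.02 · 1.005 · 1.0012) ≈ 0.35804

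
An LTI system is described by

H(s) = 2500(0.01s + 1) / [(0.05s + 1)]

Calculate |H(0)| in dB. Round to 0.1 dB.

68.0 dB

H(0) = 2500 · 1 / 1 = 2500
20 log₁₀(2500) ≈ 67.96 dB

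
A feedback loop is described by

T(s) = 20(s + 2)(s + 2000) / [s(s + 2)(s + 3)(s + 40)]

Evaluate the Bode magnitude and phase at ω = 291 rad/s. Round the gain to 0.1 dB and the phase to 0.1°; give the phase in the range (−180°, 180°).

-55.8 dB, 106.7°

At s = jω = j291:
zero (s+2): 2 + j291 → |·| = √(2²+291²) = √84685 ≈ 291.01, ∠ = arctan(291/2) ≈ 89.61°
zero (s+2000): 2000 + j291 → |·| = √(2000²+291²) = √4084681 ≈ 2021.1, ∠ = arctan(291/2000) ≈ 8.28°
pole (s+2): 2 + j291 → |·| = √(2²+291²) = √84685 ≈ 291.01, ∠ = arctan(291/2) ≈ 89.61°
pole (s+3): 3 + j291 → |·| = √(3²+291²) = √84690 ≈ 291.02, ∠ = arctan(291/3) ≈ 89.41°
pole (s+40): 40 + j291 → |·| = √(40²+291²) = √86281 ≈ 293.74, ∠ = arctan(291/40) ≈ 82.17°
pole at origin: |s| = 291, ∠ = 90.00° (in denominator)
|T| = 20 · 5.8816e+05 / 7.2391e+09 ≈ 0.001625
Gain = 20 log₁₀(0.001625) ≈ -55.78 dB
∠T = 97.89° − 351.19° = -253.30° ≡ 106.70° (principal value)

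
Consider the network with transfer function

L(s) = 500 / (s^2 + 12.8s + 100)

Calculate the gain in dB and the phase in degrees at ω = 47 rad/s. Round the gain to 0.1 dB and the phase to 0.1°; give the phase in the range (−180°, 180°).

At s = jω = j47:
quadratic: (j47)² + 12.8·j47 + 100 = -2109 + j601.6 → |·| ≈ 2193.1, ∠ ≈ 164.08°
|L| = 500 / 2193.1 ≈ 0.22799
Gain = 20 log₁₀(0.22799) ≈ -12.84 dB
∠L = 0.00° − 164.08° = -164.08°

-12.8 dB, -164.1°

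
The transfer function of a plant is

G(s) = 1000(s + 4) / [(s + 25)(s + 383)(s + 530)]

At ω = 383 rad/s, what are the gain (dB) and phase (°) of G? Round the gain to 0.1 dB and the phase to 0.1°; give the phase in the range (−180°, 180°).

At s = jω = j383:
zero (s+4): 4 + j383 → |·| = √(4²+383²) = √146705 ≈ 383.02, ∠ = arctan(383/4) ≈ 89.40°
pole (s+25): 25 + j383 → |·| = √(25²+383²) = √147314 ≈ 383.82, ∠ = arctan(383/25) ≈ 86.27°
pole (s+383): 383 + j383 → |·| = √(383²+383²) = √293378 ≈ 541.64, ∠ = arctan(383/383) ≈ 45.00°
pole (s+530): 530 + j383 → |·| = √(530²+383²) = √427589 ≈ 653.9, ∠ = arctan(383/530) ≈ 35.85°
|G| = 1000 · 383.02 / 1.3594e+08 ≈ 0.0028176
Gain = 20 log₁₀(0.0028176) ≈ -51.00 dB
∠G = 89.40° − 167.12° = -77.72°

-51.0 dB, -77.7°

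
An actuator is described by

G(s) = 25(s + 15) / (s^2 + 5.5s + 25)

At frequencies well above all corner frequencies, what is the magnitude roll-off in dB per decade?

Each pole contributes −20 dB/decade at high frequency; each zero contributes +20 dB/decade.
Net: 1 zero(s) − 2 pole(s) → -20 dB/decade.

-20 dB/decade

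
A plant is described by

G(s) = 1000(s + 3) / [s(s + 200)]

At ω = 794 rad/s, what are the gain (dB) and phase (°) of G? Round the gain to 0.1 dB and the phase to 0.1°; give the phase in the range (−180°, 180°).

At s = jω = j794:
zero (s+3): 3 + j794 → |·| = √(3²+794²) = √630445 ≈ 794.01, ∠ = arctan(794/3) ≈ 89.78°
pole (s+200): 200 + j794 → |·| = √(200²+794²) = √670436 ≈ 818.8, ∠ = arctan(794/200) ≈ 75.86°
pole at origin: |s| = 794, ∠ = 90.00° (in denominator)
|G| = 1000 · 794.01 / 6.5013e+05 ≈ 1.2213
Gain = 20 log₁₀(1.2213) ≈ 1.74 dB
∠G = 89.78° − 165.86° = -76.08°

1.7 dB, -76.1°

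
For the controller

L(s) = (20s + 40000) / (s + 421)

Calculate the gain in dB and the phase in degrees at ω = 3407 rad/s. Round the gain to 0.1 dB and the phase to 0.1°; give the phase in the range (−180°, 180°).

27.2 dB, -23.4°

Substitute s = j3407:
Numerator: 20(j3407) + 40000 = 40000 + j68140
Denominator: (j3407) + 421 = 421 + j3407
|N| = √(40000² + 68140²) ≈ 79013, ∠N ≈ 59.59°
|D| = √(421² + 3407²) ≈ 3432.9, ∠D ≈ 82.96°
|L| = 79013 / 3432.9 ≈ 23.016
Gain = 20 log₁₀(23.016) ≈ 27.24 dB
∠L = 59.59° − 82.96° = -23.37°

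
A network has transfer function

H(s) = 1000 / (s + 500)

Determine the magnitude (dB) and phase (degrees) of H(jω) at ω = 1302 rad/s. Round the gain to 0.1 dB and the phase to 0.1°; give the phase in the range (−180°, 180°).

At s = jω = j1302:
pole (s+500): 500 + j1302 → |·| = √(500²+1302²) = √1945204 ≈ 1394.7, ∠ = arctan(1302/500) ≈ 68.99°
|H| = 1000 / 1394.7 ≈ 0.717
Gain = 20 log₁₀(0.717) ≈ -2.89 dB
∠H = 0.00° − 68.99° = -68.99°

-2.9 dB, -69.0°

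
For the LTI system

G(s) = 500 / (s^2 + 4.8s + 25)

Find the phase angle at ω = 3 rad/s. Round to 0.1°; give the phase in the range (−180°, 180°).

-42.0°

At s = jω = j3:
quadratic: (j3)² + 4.8·j3 + 25 = 16 + j14.4 → |·| ≈ 21.526, ∠ ≈ 41.99°
∠G = 0.00° − 41.99° = -41.99°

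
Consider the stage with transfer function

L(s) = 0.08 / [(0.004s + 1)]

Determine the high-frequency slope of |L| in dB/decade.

-20 dB/decade

Each pole contributes −20 dB/decade at high frequency; each zero contributes +20 dB/decade.
Net: 0 zero(s) − 1 pole(s) → -20 dB/decade.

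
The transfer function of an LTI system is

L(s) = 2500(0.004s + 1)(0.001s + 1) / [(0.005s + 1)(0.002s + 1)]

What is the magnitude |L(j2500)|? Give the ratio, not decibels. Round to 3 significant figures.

At ω = 2500 rad/s:
zero (1 + j2500·0.004) = 1 + j10 → |·| ≈ 10.05, ∠ ≈ 84.29°
zero (1 + j2500·0.001) = 1 + j2.5 → |·| ≈ 2.6926, ∠ ≈ 68.20°
pole (1 + j2500·0.005) = 1 + j12.5 → |·| ≈ 12.54, ∠ ≈ 85.43°
pole (1 + j2500·0.002) = 1 + j5 → |·| ≈ 5.099, ∠ ≈ 78.69°
|L| = 2500 · 10.05 · 2.6926 / (12.54 · 5.099) ≈ 1058

1.06e+03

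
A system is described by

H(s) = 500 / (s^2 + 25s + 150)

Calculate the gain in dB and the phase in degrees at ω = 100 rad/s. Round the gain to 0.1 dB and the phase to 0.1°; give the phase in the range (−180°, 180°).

Substitute s = j100:
Numerator: 500 = 500 + j0
Denominator: (j100)^2 + 25(j100) + 150 = -9850 + j2500
|N| = √(500² + 0²) ≈ 500, ∠N ≈ 0.00°
|D| = √(9850² + 2500²) ≈ 10162, ∠D ≈ 165.76°
|H| = 500 / 10162 ≈ 0.049203
Gain = 20 log₁₀(0.049203) ≈ -26.16 dB
∠H = 0.00° − 165.76° = -165.76°

-26.2 dB, -165.8°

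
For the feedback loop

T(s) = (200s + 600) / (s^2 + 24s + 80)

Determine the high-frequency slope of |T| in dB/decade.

Each pole contributes −20 dB/decade at high frequency; each zero contributes +20 dB/decade.
Net: 1 zero(s) − 2 pole(s) → -20 dB/decade.

-20 dB/decade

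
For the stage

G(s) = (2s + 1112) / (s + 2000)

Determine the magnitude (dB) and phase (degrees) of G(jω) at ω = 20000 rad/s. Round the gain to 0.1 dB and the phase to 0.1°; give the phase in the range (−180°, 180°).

6.0 dB, 4.1°

Substitute s = j20000:
Numerator: 2(j20000) + 1112 = 1112 + j40000
Denominator: (j20000) + 2000 = 2000 + j20000
|N| = √(1112² + 40000²) ≈ 40015, ∠N ≈ 88.41°
|D| = √(2000² + 20000²) ≈ 20100, ∠D ≈ 84.29°
|G| = 40015 / 20100 ≈ 1.9908
Gain = 20 log₁₀(1.9908) ≈ 5.98 dB
∠G = 88.41° − 84.29° = 4.12°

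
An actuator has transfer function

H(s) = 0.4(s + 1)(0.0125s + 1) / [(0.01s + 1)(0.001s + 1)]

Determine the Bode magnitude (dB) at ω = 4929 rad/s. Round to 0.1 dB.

At ω = 4929 rad/s:
zero (1 + j4929·1) = 1 + j4929 → |·| ≈ 4929, ∠ ≈ 89.99°
zero (1 + j4929·0.0125) = 1 + j61.6125 → |·| ≈ 61.621, ∠ ≈ 89.07°
pole (1 + j4929·0.01) = 1 + j49.29 → |·| ≈ 49.3, ∠ ≈ 88.84°
pole (1 + j4929·0.001) = 1 + j4.929 → |·| ≈ 5.0294, ∠ ≈ 78.53°
|H| = 0.4 · 4929 · 61.621 / (49.3 · 5.0294) ≈ 489.99
Gain = 20 log₁₀(489.99) ≈ 53.80 dB

53.8 dB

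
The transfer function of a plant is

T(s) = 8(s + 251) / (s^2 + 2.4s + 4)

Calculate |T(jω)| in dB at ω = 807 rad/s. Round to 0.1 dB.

-39.7 dB

At s = jω = j807:
zero (s+251): 251 + j807 → |·| = √(251²+807²) = √714250 ≈ 845.13, ∠ = arctan(807/251) ≈ 72.72°
quadratic: (j807)² + 2.4·j807 + 4 = -651245 + j1936.8 → |·| ≈ 6.5125e+05, ∠ ≈ 179.83°
|T| = 8 · 845.13 / 6.5125e+05 ≈ 0.010382
Gain = 20 log₁₀(0.010382) ≈ -39.67 dB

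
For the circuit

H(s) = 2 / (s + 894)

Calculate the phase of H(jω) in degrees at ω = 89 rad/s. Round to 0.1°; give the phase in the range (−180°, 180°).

-5.7°

At s = jω = j89:
pole (s+894): 894 + j89 → |·| = √(894²+89²) = √807157 ≈ 898.42, ∠ = arctan(89/894) ≈ 5.69°
∠H = 0.00° − 5.69° = -5.69°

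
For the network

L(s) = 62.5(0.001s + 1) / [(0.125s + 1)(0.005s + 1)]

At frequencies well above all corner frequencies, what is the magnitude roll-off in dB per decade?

Each pole contributes −20 dB/decade at high frequency; each zero contributes +20 dB/decade.
Net: 1 zero(s) − 2 pole(s) → -20 dB/decade.

-20 dB/decade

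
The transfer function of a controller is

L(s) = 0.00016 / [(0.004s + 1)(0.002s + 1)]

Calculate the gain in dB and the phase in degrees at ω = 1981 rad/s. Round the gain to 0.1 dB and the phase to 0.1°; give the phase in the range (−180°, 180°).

At ω = 1981 rad/s:
pole (1 + j1981·0.004) = 1 + j7.924 → |·| ≈ 7.9869, ∠ ≈ 82.81°
pole (1 + j1981·0.002) = 1 + j3.962 → |·| ≈ 4.0863, ∠ ≈ 75.83°
|L| = 0.00016 · 1 / (7.9869 · 4.0863) ≈ 4.9024e-06
Gain = 20 log₁₀(4.9024e-06) ≈ -106.19 dB
∠L = (0°) − (82.81° + 75.83°) = -158.64°

-106.2 dB, -158.6°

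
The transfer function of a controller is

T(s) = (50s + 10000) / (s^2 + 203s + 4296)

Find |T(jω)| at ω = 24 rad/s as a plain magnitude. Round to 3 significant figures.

Substitute s = j24:
Numerator: 50(j24) + 10000 = 10000 + j1200
Denominator: (j24)^2 + 203(j24) + 4296 = 3720 + j4872
|N| = √(10000² + 1200²) ≈ 10072, ∠N ≈ 6.84°
|D| = √(3720² + 4872²) ≈ 6129.8, ∠D ≈ 52.64°
|T| = 10072 / 6129.8 ≈ 1.6431

1.64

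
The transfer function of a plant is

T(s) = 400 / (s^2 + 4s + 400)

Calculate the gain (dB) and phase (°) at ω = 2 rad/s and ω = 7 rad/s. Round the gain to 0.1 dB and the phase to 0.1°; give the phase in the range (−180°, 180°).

At s = jω = j2:
quadratic: (j2)² + 4·j2 + 400 = 396 + j8 → |·| ≈ 396.08, ∠ ≈ 1.16°
|T| = 400 / 396.08 ≈ 1.0099
Gain = 20 log₁₀(1.0099) ≈ 0.09 dB
∠T = 0.00° − 1.16° = -1.16°

At s = jω = j7:
quadratic: (j7)² + 4·j7 + 400 = 351 + j28 → |·| ≈ 352.12, ∠ ≈ 4.56°
|T| = 400 / 352.12 ≈ 1.136
Gain = 20 log₁₀(1.136) ≈ 1.11 dB
∠T = 0.00° − 4.56° = -4.56°

ω = 2: 0.1 dB, -1.2°; ω = 7: 1.1 dB, -4.6°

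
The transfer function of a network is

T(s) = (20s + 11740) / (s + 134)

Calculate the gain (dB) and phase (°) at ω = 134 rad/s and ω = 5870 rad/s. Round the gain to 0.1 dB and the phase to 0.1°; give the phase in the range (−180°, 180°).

ω = 134: 36.1 dB, -32.1°; ω = 5870: 26.1 dB, -4.4°

Substitute s = j134:
Numerator: 20(j134) + 11740 = 11740 + j2680
Denominator: (j134) + 134 = 134 + j134
|N| = √(11740² + 2680²) ≈ 12042, ∠N ≈ 12.86°
|D| = √(134² + 134²) ≈ 189.5, ∠D ≈ 45.00°
|T| = 12042 / 189.5 ≈ 63.546
Gain = 20 log₁₀(63.546) ≈ 36.06 dB
∠T = 12.86° − 45.00° = -32.14°

Substitute s = j5870:
Numerator: 20(j5870) + 11740 = 11740 + j117400
Denominator: (j5870) + 134 = 134 + j5870
|N| = √(11740² + 117400²) ≈ 1.1799e+05, ∠N ≈ 84.29°
|D| = √(134² + 5870²) ≈ 5871.5, ∠D ≈ 88.69°
|T| = 1.1799e+05 / 5871.5 ≈ 20.095
Gain = 20 log₁₀(20.095) ≈ 26.06 dB
∠T = 84.29° − 88.69° = -4.40°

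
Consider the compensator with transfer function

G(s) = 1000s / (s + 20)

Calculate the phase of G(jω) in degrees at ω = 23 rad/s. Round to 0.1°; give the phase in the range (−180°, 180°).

At s = jω = j23:
zero at origin: s = j23 → |·| = 23, ∠ = 90.00°
pole (s+20): 20 + j23 → |·| = √(20²+23²) = √929 ≈ 30.48, ∠ = arctan(23/20) ≈ 48.99°
∠G = 90.00° − 48.99° = 41.01°

41.0°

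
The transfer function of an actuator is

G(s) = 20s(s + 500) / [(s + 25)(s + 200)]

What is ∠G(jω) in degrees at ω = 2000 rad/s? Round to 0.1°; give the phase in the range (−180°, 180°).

-7.6°

At s = jω = j2000:
zero (s+500): 500 + j2000 → |·| = √(500²+2000²) = √4250000 ≈ 2061.6, ∠ = arctan(2000/500) ≈ 75.96°
zero at origin: s = j2000 → |·| = 2000, ∠ = 90.00°
pole (s+25): 25 + j2000 → |·| = √(25²+2000²) = √4000625 ≈ 2000.2, ∠ = arctan(2000/25) ≈ 89.28°
pole (s+200): 200 + j2000 → |·| = √(200²+2000²) = √4040000 ≈ 2010, ∠ = arctan(2000/200) ≈ 84.29°
∠G = 165.96° − 173.57° = -7.61°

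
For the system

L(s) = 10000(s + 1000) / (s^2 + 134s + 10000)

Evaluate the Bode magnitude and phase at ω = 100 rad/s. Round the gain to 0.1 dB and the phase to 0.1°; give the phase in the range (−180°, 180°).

57.5 dB, -84.3°

At s = jω = j100:
zero (s+1000): 1000 + j100 → |·| = √(1000²+100²) = √1010000 ≈ 1005, ∠ = arctan(100/1000) ≈ 5.71°
quadratic: (j100)² + 134·j100 + 10000 = 0 + j13400 → |·| ≈ 13400, ∠ ≈ 90.00°
|L| = 10000 · 1005 / 13400 ≈ 750
Gain = 20 log₁₀(750) ≈ 57.50 dB
∠L = 5.71° − 90.00° = -84.29°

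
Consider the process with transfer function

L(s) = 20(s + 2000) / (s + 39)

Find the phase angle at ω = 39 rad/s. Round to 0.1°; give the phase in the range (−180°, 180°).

At s = jω = j39:
zero (s+2000): 2000 + j39 → |·| = √(2000²+39²) = √4001521 ≈ 2000.4, ∠ = arctan(39/2000) ≈ 1.12°
pole (s+39): 39 + j39 → |·| = √(39²+39²) = √3042 ≈ 55.154, ∠ = arctan(39/39) ≈ 45.00°
∠L = 1.12° − 45.00° = -43.88°

-43.9°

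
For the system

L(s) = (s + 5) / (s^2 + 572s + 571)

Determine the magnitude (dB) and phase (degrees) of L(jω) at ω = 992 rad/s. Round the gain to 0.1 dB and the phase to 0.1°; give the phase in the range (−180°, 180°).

Substitute s = j992:
Numerator: (j992) + 5 = 5 + j992
Denominator: (j992)^2 + 572(j992) + 571 = -983493 + j567424
|N| = √(5² + 992²) ≈ 992.01, ∠N ≈ 89.71°
|D| = √(983493² + 567424²) ≈ 1.1354e+06, ∠D ≈ 150.02°
|L| = 992.01 / 1.1354e+06 ≈ 0.00087371
Gain = 20 log₁₀(0.00087371) ≈ -61.17 dB
∠L = 89.71° − 150.02° = -60.31°

-61.2 dB, -60.3°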